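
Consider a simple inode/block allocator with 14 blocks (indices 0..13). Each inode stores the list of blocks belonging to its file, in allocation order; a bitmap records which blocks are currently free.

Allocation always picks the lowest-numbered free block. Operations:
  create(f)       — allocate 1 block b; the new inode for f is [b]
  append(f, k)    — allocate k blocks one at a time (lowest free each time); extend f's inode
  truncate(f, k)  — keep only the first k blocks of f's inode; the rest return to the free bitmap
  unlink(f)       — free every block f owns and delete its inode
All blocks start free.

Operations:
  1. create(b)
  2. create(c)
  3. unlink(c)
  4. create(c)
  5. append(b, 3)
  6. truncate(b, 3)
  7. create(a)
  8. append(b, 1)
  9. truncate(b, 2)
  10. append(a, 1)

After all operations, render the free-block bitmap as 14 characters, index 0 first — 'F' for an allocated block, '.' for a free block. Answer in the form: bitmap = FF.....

bitmap = FFFFF.........

[1] create(b) — b=0 (map F.............)
[2] create(c) — b=0 c=1 (map FF............)
[3] unlink(c) — b=0 (map F.............)
[4] create(c) — b=0 c=1 (map FF............)
[5] append(b, 3) — b=0,2,3,4 c=1 (map FFFFF.........)
[6] truncate(b, 3) — b=0,2,3 c=1 (map FFFF..........)
[7] create(a) — a=4 b=0,2,3 c=1 (map FFFFF.........)
[8] append(b, 1) — a=4 b=0,2,3,5 c=1 (map FFFFFF........)
[9] truncate(b, 2) — a=4 b=0,2 c=1 (map FFF.F.........)
[10] append(a, 1) — a=4,3 b=0,2 c=1 (map FFFFF.........)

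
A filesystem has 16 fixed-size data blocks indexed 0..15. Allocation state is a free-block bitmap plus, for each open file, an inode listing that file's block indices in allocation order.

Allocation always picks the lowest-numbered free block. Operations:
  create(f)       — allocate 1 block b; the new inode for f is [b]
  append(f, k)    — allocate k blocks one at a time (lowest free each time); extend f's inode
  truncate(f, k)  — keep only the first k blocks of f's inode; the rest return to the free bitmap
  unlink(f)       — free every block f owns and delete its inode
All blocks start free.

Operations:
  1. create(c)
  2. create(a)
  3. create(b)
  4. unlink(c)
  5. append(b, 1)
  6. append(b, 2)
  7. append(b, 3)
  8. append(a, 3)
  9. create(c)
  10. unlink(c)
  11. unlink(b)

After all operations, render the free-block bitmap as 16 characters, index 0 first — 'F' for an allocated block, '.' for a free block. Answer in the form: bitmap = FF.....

bitmap = .F......FFF.....

after create(c) → c:[0]  free=[F...............]
after create(a) → a:[1], c:[0]  free=[FF..............]
after create(b) → a:[1], b:[2], c:[0]  free=[FFF.............]
after unlink(c) → a:[1], b:[2]  free=[.FF.............]
after append(b, 1) → a:[1], b:[2, 0]  free=[FFF.............]
after append(b, 2) → a:[1], b:[2, 0, 3, 4]  free=[FFFFF...........]
after append(b, 3) → a:[1], b:[2, 0, 3, 4, 5, 6, 7]  free=[FFFFFFFF........]
after append(a, 3) → a:[1, 8, 9, 10], b:[2, 0, 3, 4, 5, 6, 7]  free=[FFFFFFFFFFF.....]
after create(c) → a:[1, 8, 9, 10], b:[2, 0, 3, 4, 5, 6, 7], c:[11]  free=[FFFFFFFFFFFF....]
after unlink(c) → a:[1, 8, 9, 10], b:[2, 0, 3, 4, 5, 6, 7]  free=[FFFFFFFFFFF.....]
after unlink(b) → a:[1, 8, 9, 10]  free=[.F......FFF.....]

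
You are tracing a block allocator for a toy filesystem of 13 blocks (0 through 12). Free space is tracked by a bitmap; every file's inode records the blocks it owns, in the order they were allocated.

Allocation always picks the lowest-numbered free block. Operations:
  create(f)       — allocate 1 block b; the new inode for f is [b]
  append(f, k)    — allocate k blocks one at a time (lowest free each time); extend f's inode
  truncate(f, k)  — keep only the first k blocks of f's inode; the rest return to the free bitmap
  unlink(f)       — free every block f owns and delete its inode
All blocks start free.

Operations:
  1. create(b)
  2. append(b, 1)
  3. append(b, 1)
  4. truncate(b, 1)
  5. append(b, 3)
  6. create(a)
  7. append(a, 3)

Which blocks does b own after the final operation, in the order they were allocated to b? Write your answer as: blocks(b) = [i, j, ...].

blocks(b) = [0, 1, 2, 3]

[1] create(b) — b=0 (map F............)
[2] append(b, 1) — b=0,1 (map FF...........)
[3] append(b, 1) — b=0,1,2 (map FFF..........)
[4] truncate(b, 1) — b=0 (map F............)
[5] append(b, 3) — b=0,1,2,3 (map FFFF.........)
[6] create(a) — a=4 b=0,1,2,3 (map FFFFF........)
[7] append(a, 3) — a=4,5,6,7 b=0,1,2,3 (map FFFFFFFF.....)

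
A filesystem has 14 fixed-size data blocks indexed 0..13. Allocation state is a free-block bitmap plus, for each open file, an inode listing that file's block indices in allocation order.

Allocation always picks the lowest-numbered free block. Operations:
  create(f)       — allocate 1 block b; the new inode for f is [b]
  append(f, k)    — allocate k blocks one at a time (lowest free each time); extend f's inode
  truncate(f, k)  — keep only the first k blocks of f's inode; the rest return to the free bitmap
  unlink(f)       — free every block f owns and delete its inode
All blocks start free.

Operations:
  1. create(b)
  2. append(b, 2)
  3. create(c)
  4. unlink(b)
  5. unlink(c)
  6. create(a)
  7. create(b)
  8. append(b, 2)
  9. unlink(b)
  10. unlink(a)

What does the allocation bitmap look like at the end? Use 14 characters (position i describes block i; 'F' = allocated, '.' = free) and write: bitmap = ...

bitmap = ..............

[1] create(b) — b=0 (map F.............)
[2] append(b, 2) — b=0,1,2 (map FFF...........)
[3] create(c) — b=0,1,2 c=3 (map FFFF..........)
[4] unlink(b) — c=3 (map ...F..........)
[5] unlink(c) —  (map ..............)
[6] create(a) — a=0 (map F.............)
[7] create(b) — a=0 b=1 (map FF............)
[8] append(b, 2) — a=0 b=1,2,3 (map FFFF..........)
[9] unlink(b) — a=0 (map F.............)
[10] unlink(a) —  (map ..............)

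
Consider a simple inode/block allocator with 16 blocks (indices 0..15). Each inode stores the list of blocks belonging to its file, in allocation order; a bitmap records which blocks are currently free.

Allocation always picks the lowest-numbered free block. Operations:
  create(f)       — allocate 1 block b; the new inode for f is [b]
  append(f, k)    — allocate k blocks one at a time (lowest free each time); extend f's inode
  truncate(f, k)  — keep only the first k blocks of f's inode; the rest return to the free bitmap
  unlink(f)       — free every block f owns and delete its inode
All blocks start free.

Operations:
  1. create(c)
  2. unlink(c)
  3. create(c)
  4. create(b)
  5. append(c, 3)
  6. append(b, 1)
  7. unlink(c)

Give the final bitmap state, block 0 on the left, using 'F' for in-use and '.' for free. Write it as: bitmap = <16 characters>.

bitmap = .F...F..........

create(c): bitmap=F............... | c=[0]
unlink(c): bitmap=................ | 
create(c): bitmap=F............... | c=[0]
create(b): bitmap=FF.............. | b=[1] c=[0]
append(c, 3): bitmap=FFFFF........... | b=[1] c=[0, 2, 3, 4]
append(b, 1): bitmap=FFFFFF.......... | b=[1, 5] c=[0, 2, 3, 4]
unlink(c): bitmap=.F...F.......... | b=[1, 5]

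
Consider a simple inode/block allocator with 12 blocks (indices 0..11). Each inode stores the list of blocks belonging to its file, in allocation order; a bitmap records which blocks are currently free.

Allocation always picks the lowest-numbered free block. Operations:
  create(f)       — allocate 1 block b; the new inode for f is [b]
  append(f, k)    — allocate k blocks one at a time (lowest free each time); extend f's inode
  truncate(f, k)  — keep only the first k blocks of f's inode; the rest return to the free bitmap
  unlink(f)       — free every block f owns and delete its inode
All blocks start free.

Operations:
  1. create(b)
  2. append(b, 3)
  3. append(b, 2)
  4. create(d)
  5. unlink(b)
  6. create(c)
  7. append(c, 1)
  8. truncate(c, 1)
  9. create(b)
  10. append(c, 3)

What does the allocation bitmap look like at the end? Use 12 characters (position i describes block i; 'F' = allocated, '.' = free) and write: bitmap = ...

bitmap = FFFFF.F.....

create(b): bitmap=F........... | b=[0]
append(b, 3): bitmap=FFFF........ | b=[0, 1, 2, 3]
append(b, 2): bitmap=FFFFFF...... | b=[0, 1, 2, 3, 4, 5]
create(d): bitmap=FFFFFFF..... | b=[0, 1, 2, 3, 4, 5] d=[6]
unlink(b): bitmap=......F..... | d=[6]
create(c): bitmap=F.....F..... | c=[0] d=[6]
append(c, 1): bitmap=FF....F..... | c=[0, 1] d=[6]
truncate(c, 1): bitmap=F.....F..... | c=[0] d=[6]
create(b): bitmap=FF....F..... | b=[1] c=[0] d=[6]
append(c, 3): bitmap=FFFFF.F..... | b=[1] c=[0, 2, 3, 4] d=[6]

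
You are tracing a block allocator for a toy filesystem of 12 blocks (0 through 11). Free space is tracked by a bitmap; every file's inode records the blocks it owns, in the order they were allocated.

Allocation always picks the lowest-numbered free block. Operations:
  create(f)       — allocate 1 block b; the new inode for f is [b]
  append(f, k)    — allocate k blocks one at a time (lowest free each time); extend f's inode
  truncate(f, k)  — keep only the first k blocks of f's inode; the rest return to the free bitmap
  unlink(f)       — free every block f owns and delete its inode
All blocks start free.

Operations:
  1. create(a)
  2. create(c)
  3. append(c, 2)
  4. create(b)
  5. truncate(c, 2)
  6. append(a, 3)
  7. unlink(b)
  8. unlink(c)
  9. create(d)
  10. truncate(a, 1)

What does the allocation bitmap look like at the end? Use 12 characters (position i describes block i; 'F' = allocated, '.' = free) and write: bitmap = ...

bitmap = FF..........

create(a): bitmap=F........... | a=[0]
create(c): bitmap=FF.......... | a=[0] c=[1]
append(c, 2): bitmap=FFFF........ | a=[0] c=[1, 2, 3]
create(b): bitmap=FFFFF....... | a=[0] b=[4] c=[1, 2, 3]
truncate(c, 2): bitmap=FFF.F....... | a=[0] b=[4] c=[1, 2]
append(a, 3): bitmap=FFFFFFF..... | a=[0, 3, 5, 6] b=[4] c=[1, 2]
unlink(b): bitmap=FFFF.FF..... | a=[0, 3, 5, 6] c=[1, 2]
unlink(c): bitmap=F..F.FF..... | a=[0, 3, 5, 6]
create(d): bitmap=FF.F.FF..... | a=[0, 3, 5, 6] d=[1]
truncate(a, 1): bitmap=FF.......... | a=[0] d=[1]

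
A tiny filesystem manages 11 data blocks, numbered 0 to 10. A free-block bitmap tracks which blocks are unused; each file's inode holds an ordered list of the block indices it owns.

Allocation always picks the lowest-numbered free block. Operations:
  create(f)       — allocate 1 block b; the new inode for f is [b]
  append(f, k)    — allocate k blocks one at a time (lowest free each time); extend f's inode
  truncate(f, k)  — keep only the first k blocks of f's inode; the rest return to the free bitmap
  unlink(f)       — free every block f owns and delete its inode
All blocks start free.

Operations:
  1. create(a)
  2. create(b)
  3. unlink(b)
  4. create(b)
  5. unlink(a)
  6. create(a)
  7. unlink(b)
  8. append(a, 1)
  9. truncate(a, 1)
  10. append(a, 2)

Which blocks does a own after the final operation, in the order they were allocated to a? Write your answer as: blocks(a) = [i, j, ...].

blocks(a) = [0, 1, 2]

after create(a) → a:[0]  free=[F..........]
after create(b) → a:[0], b:[1]  free=[FF.........]
after unlink(b) → a:[0]  free=[F..........]
after create(b) → a:[0], b:[1]  free=[FF.........]
after unlink(a) → b:[1]  free=[.F.........]
after create(a) → a:[0], b:[1]  free=[FF.........]
after unlink(b) → a:[0]  free=[F..........]
after append(a, 1) → a:[0, 1]  free=[FF.........]
after truncate(a, 1) → a:[0]  free=[F..........]
after append(a, 2) → a:[0, 1, 2]  free=[FFF........]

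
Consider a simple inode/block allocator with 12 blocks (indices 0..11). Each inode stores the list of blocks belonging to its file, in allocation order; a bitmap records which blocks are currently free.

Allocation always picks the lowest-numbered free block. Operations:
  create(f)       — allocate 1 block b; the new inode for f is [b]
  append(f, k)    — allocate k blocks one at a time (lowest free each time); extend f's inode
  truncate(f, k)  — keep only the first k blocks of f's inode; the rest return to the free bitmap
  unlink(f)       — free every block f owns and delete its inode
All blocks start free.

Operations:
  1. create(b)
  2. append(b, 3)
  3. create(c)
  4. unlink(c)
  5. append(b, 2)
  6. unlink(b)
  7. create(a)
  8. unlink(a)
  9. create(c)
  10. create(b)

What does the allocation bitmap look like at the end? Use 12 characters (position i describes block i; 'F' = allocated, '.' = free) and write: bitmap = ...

after create(b) → b:[0]  free=[F...........]
after append(b, 3) → b:[0, 1, 2, 3]  free=[FFFF........]
after create(c) → b:[0, 1, 2, 3], c:[4]  free=[FFFFF.......]
after unlink(c) → b:[0, 1, 2, 3]  free=[FFFF........]
after append(b, 2) → b:[0, 1, 2, 3, 4, 5]  free=[FFFFFF......]
after unlink(b) →   free=[............]
after create(a) → a:[0]  free=[F...........]
after unlink(a) →   free=[............]
after create(c) → c:[0]  free=[F...........]
after create(b) → b:[1], c:[0]  free=[FF..........]

bitmap = FF..........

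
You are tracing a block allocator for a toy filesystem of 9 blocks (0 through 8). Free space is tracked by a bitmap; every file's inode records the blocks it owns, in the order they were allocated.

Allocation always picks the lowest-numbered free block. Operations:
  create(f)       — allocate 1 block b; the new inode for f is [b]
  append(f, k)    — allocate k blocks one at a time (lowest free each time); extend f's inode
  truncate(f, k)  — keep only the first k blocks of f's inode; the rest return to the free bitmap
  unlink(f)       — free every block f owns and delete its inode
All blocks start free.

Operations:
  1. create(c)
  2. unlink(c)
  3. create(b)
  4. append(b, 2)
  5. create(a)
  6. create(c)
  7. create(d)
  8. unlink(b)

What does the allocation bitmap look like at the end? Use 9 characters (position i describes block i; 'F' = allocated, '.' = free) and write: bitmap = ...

[1] create(c) — c=0 (map F........)
[2] unlink(c) —  (map .........)
[3] create(b) — b=0 (map F........)
[4] append(b, 2) — b=0,1,2 (map FFF......)
[5] create(a) — a=3 b=0,1,2 (map FFFF.....)
[6] create(c) — a=3 b=0,1,2 c=4 (map FFFFF....)
[7] create(d) — a=3 b=0,1,2 c=4 d=5 (map FFFFFF...)
[8] unlink(b) — a=3 c=4 d=5 (map ...FFF...)

bitmap = ...FFF...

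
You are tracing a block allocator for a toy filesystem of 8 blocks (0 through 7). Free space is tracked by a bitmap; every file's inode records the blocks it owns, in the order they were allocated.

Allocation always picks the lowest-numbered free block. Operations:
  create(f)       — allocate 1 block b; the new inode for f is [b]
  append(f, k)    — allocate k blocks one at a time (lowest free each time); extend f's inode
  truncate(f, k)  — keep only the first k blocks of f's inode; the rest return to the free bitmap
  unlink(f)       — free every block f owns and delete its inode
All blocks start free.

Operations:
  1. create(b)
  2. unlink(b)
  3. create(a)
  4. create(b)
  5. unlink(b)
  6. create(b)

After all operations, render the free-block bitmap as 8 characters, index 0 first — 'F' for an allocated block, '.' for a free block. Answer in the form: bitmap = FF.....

bitmap = FF......

[1] create(b) — b=0 (map F.......)
[2] unlink(b) —  (map ........)
[3] create(a) — a=0 (map F.......)
[4] create(b) — a=0 b=1 (map FF......)
[5] unlink(b) — a=0 (map F.......)
[6] create(b) — a=0 b=1 (map FF......)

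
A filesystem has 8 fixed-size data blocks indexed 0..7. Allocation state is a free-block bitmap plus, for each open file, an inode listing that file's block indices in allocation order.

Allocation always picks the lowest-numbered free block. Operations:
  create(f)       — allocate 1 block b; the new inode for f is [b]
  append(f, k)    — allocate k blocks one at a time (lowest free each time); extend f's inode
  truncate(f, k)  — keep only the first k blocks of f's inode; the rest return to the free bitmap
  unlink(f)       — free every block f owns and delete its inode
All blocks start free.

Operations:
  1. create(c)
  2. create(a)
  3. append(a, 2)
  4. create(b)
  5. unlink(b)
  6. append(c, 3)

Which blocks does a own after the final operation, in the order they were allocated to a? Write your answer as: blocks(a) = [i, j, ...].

create(c): bitmap=F....... | c=[0]
create(a): bitmap=FF...... | a=[1] c=[0]
append(a, 2): bitmap=FFFF.... | a=[1, 2, 3] c=[0]
create(b): bitmap=FFFFF... | a=[1, 2, 3] b=[4] c=[0]
unlink(b): bitmap=FFFF.... | a=[1, 2, 3] c=[0]
append(c, 3): bitmap=FFFFFFF. | a=[1, 2, 3] c=[0, 4, 5, 6]

blocks(a) = [1, 2, 3]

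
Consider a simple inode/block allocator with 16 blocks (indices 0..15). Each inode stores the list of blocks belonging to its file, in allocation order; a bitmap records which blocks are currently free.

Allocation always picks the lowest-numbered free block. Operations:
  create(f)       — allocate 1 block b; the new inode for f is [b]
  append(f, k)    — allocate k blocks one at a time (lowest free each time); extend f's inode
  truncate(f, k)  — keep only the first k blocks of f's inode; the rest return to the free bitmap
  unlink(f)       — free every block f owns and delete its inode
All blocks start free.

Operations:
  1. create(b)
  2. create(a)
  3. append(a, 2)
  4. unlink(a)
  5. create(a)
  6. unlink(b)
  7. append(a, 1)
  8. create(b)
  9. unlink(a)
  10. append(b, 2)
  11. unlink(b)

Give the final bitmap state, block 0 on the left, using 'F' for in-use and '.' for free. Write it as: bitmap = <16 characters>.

bitmap = ................

  1. create(b)  ⇒  F...............  {b→[0]}
  2. create(a)  ⇒  FF..............  {a→[1]; b→[0]}
  3. append(a, 2)  ⇒  FFFF............  {a→[1, 2, 3]; b→[0]}
  4. unlink(a)  ⇒  F...............  {b→[0]}
  5. create(a)  ⇒  FF..............  {a→[1]; b→[0]}
  6. unlink(b)  ⇒  .F..............  {a→[1]}
  7. append(a, 1)  ⇒  FF..............  {a→[1, 0]}
  8. create(b)  ⇒  FFF.............  {a→[1, 0]; b→[2]}
  9. unlink(a)  ⇒  ..F.............  {b→[2]}
  10. append(b, 2)  ⇒  FFF.............  {b→[2, 0, 1]}
  11. unlink(b)  ⇒  ................  {}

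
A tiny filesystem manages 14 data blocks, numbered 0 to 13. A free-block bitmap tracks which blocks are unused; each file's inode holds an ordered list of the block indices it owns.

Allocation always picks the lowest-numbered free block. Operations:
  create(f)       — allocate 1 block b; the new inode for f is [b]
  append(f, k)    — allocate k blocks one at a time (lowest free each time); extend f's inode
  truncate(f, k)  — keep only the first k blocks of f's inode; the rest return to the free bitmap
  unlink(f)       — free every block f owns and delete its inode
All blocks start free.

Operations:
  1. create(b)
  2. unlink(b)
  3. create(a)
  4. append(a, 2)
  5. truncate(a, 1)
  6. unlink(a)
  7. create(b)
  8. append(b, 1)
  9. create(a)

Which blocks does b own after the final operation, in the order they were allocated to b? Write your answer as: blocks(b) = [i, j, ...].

  1. create(b)  ⇒  F.............  {b→[0]}
  2. unlink(b)  ⇒  ..............  {}
  3. create(a)  ⇒  F.............  {a→[0]}
  4. append(a, 2)  ⇒  FFF...........  {a→[0, 1, 2]}
  5. truncate(a, 1)  ⇒  F.............  {a→[0]}
  6. unlink(a)  ⇒  ..............  {}
  7. create(b)  ⇒  F.............  {b→[0]}
  8. append(b, 1)  ⇒  FF............  {b→[0, 1]}
  9. create(a)  ⇒  FFF...........  {a→[2]; b→[0, 1]}

blocks(b) = [0, 1]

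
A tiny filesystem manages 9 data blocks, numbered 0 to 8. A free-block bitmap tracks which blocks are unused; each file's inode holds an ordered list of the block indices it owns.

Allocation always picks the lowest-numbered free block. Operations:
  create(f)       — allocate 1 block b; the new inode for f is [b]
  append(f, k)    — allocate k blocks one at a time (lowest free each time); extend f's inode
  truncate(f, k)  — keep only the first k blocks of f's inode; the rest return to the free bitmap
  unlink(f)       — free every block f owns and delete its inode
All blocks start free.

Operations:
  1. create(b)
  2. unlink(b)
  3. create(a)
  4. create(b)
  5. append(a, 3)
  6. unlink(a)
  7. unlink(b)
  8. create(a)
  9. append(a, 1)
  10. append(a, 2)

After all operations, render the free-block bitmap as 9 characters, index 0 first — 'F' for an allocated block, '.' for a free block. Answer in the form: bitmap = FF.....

  1. create(b)  ⇒  F........  {b→[0]}
  2. unlink(b)  ⇒  .........  {}
  3. create(a)  ⇒  F........  {a→[0]}
  4. create(b)  ⇒  FF.......  {a→[0]; b→[1]}
  5. append(a, 3)  ⇒  FFFFF....  {a→[0, 2, 3, 4]; b→[1]}
  6. unlink(a)  ⇒  .F.......  {b→[1]}
  7. unlink(b)  ⇒  .........  {}
  8. create(a)  ⇒  F........  {a→[0]}
  9. append(a, 1)  ⇒  FF.......  {a→[0, 1]}
  10. append(a, 2)  ⇒  FFFF.....  {a→[0, 1, 2, 3]}

bitmap = FFFF.....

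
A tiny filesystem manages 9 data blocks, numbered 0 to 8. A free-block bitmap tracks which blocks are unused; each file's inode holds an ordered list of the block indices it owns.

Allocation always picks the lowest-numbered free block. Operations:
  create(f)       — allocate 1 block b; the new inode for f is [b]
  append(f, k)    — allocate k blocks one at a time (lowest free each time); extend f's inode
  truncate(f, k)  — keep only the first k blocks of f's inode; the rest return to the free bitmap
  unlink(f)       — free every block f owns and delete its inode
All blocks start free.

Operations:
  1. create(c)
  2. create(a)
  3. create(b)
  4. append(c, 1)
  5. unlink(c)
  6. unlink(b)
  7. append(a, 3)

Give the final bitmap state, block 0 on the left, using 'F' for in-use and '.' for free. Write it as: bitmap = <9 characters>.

bitmap = FFFF.....

[1] create(c) — c=0 (map F........)
[2] create(a) — a=1 c=0 (map FF.......)
[3] create(b) — a=1 b=2 c=0 (map FFF......)
[4] append(c, 1) — a=1 b=2 c=0,3 (map FFFF.....)
[5] unlink(c) — a=1 b=2 (map .FF......)
[6] unlink(b) — a=1 (map .F.......)
[7] append(a, 3) — a=1,0,2,3 (map FFFF.....)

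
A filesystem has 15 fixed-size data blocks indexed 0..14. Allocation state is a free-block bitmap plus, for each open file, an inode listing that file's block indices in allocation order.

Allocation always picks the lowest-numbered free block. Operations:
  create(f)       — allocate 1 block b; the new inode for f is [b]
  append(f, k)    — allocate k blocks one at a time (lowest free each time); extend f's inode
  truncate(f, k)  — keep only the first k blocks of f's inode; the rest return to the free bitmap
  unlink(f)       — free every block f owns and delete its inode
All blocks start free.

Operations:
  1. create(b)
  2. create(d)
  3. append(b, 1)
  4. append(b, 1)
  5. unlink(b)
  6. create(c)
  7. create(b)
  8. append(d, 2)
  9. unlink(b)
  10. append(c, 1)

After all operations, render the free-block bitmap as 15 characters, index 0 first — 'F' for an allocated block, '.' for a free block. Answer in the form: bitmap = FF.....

bitmap = FFFFF..........

create(b): bitmap=F.............. | b=[0]
create(d): bitmap=FF............. | b=[0] d=[1]
append(b, 1): bitmap=FFF............ | b=[0, 2] d=[1]
append(b, 1): bitmap=FFFF........... | b=[0, 2, 3] d=[1]
unlink(b): bitmap=.F............. | d=[1]
create(c): bitmap=FF............. | c=[0] d=[1]
create(b): bitmap=FFF............ | b=[2] c=[0] d=[1]
append(d, 2): bitmap=FFFFF.......... | b=[2] c=[0] d=[1, 3, 4]
unlink(b): bitmap=FF.FF.......... | c=[0] d=[1, 3, 4]
append(c, 1): bitmap=FFFFF.......... | c=[0, 2] d=[1, 3, 4]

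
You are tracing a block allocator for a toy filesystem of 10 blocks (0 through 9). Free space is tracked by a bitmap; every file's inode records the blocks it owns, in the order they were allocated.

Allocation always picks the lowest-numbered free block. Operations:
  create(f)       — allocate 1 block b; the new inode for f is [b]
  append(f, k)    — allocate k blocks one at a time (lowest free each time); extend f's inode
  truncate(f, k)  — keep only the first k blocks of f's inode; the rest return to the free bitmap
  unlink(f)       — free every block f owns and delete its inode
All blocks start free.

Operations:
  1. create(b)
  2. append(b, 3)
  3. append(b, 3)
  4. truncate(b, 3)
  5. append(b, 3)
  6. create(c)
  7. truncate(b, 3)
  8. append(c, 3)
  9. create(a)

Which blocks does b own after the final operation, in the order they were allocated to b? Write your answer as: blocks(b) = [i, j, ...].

[1] create(b) — b=0 (map F.........)
[2] append(b, 3) — b=0,1,2,3 (map FFFF......)
[3] append(b, 3) — b=0,1,2,3,4,5,6 (map FFFFFFF...)
[4] truncate(b, 3) — b=0,1,2 (map FFF.......)
[5] append(b, 3) — b=0,1,2,3,4,5 (map FFFFFF....)
[6] create(c) — b=0,1,2,3,4,5 c=6 (map FFFFFFF...)
[7] truncate(b, 3) — b=0,1,2 c=6 (map FFF...F...)
[8] append(c, 3) — b=0,1,2 c=6,3,4,5 (map FFFFFFF...)
[9] create(a) — a=7 b=0,1,2 c=6,3,4,5 (map FFFFFFFF..)

blocks(b) = [0, 1, 2]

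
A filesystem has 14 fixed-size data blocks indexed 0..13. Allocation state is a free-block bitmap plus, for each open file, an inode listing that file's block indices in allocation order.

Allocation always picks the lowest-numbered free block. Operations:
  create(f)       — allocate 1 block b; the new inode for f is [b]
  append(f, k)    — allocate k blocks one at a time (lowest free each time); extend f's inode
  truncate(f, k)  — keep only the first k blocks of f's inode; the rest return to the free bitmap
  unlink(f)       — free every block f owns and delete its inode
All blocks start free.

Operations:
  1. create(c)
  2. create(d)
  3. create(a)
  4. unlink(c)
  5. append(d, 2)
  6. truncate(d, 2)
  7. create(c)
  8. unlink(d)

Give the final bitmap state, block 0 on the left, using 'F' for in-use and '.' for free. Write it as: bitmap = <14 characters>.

bitmap = ..FF..........

[1] create(c) — c=0 (map F.............)
[2] create(d) — c=0 d=1 (map FF............)
[3] create(a) — a=2 c=0 d=1 (map FFF...........)
[4] unlink(c) — a=2 d=1 (map .FF...........)
[5] append(d, 2) — a=2 d=1,0,3 (map FFFF..........)
[6] truncate(d, 2) — a=2 d=1,0 (map FFF...........)
[7] create(c) — a=2 c=3 d=1,0 (map FFFF..........)
[8] unlink(d) — a=2 c=3 (map ..FF..........)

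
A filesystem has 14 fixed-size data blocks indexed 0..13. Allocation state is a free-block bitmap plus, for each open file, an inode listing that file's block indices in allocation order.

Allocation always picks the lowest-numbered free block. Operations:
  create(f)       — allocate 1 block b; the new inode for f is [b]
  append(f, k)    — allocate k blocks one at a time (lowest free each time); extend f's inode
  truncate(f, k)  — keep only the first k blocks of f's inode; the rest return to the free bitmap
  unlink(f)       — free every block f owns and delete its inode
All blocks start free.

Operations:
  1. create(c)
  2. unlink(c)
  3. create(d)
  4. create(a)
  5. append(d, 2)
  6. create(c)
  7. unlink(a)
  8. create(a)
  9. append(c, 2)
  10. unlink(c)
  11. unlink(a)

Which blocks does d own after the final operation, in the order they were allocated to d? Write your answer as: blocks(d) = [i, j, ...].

blocks(d) = [0, 2, 3]

  1. create(c)  ⇒  F.............  {c→[0]}
  2. unlink(c)  ⇒  ..............  {}
  3. create(d)  ⇒  F.............  {d→[0]}
  4. create(a)  ⇒  FF............  {a→[1]; d→[0]}
  5. append(d, 2)  ⇒  FFFF..........  {a→[1]; d→[0, 2, 3]}
  6. create(c)  ⇒  FFFFF.........  {a→[1]; c→[4]; d→[0, 2, 3]}
  7. unlink(a)  ⇒  F.FFF.........  {c→[4]; d→[0, 2, 3]}
  8. create(a)  ⇒  FFFFF.........  {a→[1]; c→[4]; d→[0, 2, 3]}
  9. append(c, 2)  ⇒  FFFFFFF.......  {a→[1]; c→[4, 5, 6]; d→[0, 2, 3]}
  10. unlink(c)  ⇒  FFFF..........  {a→[1]; d→[0, 2, 3]}
  11. unlink(a)  ⇒  F.FF..........  {d→[0, 2, 3]}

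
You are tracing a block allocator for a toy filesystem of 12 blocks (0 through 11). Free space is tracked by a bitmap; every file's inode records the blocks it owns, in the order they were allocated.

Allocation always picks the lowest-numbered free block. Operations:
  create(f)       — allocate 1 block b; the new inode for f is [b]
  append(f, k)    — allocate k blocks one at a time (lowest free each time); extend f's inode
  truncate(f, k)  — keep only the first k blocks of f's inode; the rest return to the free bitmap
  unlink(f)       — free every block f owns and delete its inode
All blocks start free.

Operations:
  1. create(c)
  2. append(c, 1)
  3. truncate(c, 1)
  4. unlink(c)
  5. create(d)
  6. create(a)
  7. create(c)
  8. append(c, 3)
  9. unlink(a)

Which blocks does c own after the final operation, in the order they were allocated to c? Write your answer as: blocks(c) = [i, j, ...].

blocks(c) = [2, 3, 4, 5]

after create(c) → c:[0]  free=[F...........]
after append(c, 1) → c:[0, 1]  free=[FF..........]
after truncate(c, 1) → c:[0]  free=[F...........]
after unlink(c) →   free=[............]
after create(d) → d:[0]  free=[F...........]
after create(a) → a:[1], d:[0]  free=[FF..........]
after create(c) → a:[1], c:[2], d:[0]  free=[FFF.........]
after append(c, 3) → a:[1], c:[2, 3, 4, 5], d:[0]  free=[FFFFFF......]
after unlink(a) → c:[2, 3, 4, 5], d:[0]  free=[F.FFFF......]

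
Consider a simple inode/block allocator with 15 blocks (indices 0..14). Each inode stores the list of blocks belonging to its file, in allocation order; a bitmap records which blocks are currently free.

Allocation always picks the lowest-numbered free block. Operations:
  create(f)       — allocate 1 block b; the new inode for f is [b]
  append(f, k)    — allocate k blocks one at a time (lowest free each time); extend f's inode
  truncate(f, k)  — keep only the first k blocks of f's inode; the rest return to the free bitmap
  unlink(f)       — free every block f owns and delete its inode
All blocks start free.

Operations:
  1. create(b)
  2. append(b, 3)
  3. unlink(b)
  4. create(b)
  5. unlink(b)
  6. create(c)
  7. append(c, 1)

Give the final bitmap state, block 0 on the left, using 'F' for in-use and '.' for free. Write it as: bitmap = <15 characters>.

bitmap = FF.............

[1] create(b) — b=0 (map F..............)
[2] append(b, 3) — b=0,1,2,3 (map FFFF...........)
[3] unlink(b) —  (map ...............)
[4] create(b) — b=0 (map F..............)
[5] unlink(b) —  (map ...............)
[6] create(c) — c=0 (map F..............)
[7] append(c, 1) — c=0,1 (map FF.............)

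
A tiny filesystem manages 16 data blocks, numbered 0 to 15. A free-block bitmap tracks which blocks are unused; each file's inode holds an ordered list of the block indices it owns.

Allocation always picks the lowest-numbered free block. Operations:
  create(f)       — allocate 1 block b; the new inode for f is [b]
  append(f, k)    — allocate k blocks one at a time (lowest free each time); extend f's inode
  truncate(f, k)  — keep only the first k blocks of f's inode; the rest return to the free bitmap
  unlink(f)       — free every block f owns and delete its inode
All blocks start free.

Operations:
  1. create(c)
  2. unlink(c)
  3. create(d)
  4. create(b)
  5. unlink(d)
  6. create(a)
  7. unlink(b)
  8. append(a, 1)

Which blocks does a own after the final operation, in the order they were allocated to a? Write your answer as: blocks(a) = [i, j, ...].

blocks(a) = [0, 1]

after create(c) → c:[0]  free=[F...............]
after unlink(c) →   free=[................]
after create(d) → d:[0]  free=[F...............]
after create(b) → b:[1], d:[0]  free=[FF..............]
after unlink(d) → b:[1]  free=[.F..............]
after create(a) → a:[0], b:[1]  free=[FF..............]
after unlink(b) → a:[0]  free=[F...............]
after append(a, 1) → a:[0, 1]  free=[FF..............]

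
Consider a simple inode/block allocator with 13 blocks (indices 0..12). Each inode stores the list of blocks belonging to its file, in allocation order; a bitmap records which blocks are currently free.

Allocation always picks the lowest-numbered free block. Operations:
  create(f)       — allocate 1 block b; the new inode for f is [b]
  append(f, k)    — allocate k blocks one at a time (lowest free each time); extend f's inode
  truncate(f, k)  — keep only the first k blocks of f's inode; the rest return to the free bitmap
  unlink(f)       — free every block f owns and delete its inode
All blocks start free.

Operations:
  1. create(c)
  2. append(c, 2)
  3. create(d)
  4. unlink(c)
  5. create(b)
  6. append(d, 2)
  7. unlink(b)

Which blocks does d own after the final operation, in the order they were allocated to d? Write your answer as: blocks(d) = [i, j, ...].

blocks(d) = [3, 1, 2]

after create(c) → c:[0]  free=[F............]
after append(c, 2) → c:[0, 1, 2]  free=[FFF..........]
after create(d) → c:[0, 1, 2], d:[3]  free=[FFFF.........]
after unlink(c) → d:[3]  free=[...F.........]
after create(b) → b:[0], d:[3]  free=[F..F.........]
after append(d, 2) → b:[0], d:[3, 1, 2]  free=[FFFF.........]
after unlink(b) → d:[3, 1, 2]  free=[.FFF.........]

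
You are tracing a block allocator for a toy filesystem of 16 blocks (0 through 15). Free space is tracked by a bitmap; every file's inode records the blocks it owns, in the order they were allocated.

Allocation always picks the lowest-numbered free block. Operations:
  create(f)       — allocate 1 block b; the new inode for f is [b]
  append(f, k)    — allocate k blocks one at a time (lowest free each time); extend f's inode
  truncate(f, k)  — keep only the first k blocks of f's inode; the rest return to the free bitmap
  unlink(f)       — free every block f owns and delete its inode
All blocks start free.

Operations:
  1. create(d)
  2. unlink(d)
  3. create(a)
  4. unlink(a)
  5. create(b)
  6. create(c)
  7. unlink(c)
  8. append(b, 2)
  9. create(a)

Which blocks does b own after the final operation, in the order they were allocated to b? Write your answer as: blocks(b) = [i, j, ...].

blocks(b) = [0, 1, 2]

  1. create(d)  ⇒  F...............  {d→[0]}
  2. unlink(d)  ⇒  ................  {}
  3. create(a)  ⇒  F...............  {a→[0]}
  4. unlink(a)  ⇒  ................  {}
  5. create(b)  ⇒  F...............  {b→[0]}
  6. create(c)  ⇒  FF..............  {b→[0]; c→[1]}
  7. unlink(c)  ⇒  F...............  {b→[0]}
  8. append(b, 2)  ⇒  FFF.............  {b→[0, 1, 2]}
  9. create(a)  ⇒  FFFF............  {a→[3]; b→[0, 1, 2]}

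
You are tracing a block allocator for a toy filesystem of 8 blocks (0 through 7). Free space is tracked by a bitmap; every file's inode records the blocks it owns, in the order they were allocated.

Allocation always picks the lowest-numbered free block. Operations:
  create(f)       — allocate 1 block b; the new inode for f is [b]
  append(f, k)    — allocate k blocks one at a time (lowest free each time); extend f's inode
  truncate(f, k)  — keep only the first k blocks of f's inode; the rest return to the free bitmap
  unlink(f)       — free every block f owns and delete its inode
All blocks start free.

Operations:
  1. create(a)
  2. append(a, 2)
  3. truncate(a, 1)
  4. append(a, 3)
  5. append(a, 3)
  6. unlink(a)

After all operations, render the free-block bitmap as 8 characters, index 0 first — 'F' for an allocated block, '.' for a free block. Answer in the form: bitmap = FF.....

bitmap = ........

after create(a) → a:[0]  free=[F.......]
after append(a, 2) → a:[0, 1, 2]  free=[FFF.....]
after truncate(a, 1) → a:[0]  free=[F.......]
after append(a, 3) → a:[0, 1, 2, 3]  free=[FFFF....]
after append(a, 3) → a:[0, 1, 2, 3, 4, 5, 6]  free=[FFFFFFF.]
after unlink(a) →   free=[........]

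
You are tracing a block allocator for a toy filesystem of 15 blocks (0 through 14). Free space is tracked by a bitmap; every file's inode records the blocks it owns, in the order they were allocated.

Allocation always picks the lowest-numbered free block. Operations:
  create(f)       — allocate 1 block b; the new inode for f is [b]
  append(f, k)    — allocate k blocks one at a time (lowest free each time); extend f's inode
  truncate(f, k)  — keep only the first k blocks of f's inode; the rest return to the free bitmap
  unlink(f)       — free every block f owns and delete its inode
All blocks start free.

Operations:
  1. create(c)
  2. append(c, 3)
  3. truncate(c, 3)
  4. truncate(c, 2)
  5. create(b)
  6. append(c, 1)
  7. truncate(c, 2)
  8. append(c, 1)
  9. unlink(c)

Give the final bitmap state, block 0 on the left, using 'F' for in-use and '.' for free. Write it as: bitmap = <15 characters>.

  1. create(c)  ⇒  F..............  {c→[0]}
  2. append(c, 3)  ⇒  FFFF...........  {c→[0, 1, 2, 3]}
  3. truncate(c, 3)  ⇒  FFF............  {c→[0, 1, 2]}
  4. truncate(c, 2)  ⇒  FF.............  {c→[0, 1]}
  5. create(b)  ⇒  FFF............  {b→[2]; c→[0, 1]}
  6. append(c, 1)  ⇒  FFFF...........  {b→[2]; c→[0, 1, 3]}
  7. truncate(c, 2)  ⇒  FFF............  {b→[2]; c→[0, 1]}
  8. append(c, 1)  ⇒  FFFF...........  {b→[2]; c→[0, 1, 3]}
  9. unlink(c)  ⇒  ..F............  {b→[2]}

bitmap = ..F............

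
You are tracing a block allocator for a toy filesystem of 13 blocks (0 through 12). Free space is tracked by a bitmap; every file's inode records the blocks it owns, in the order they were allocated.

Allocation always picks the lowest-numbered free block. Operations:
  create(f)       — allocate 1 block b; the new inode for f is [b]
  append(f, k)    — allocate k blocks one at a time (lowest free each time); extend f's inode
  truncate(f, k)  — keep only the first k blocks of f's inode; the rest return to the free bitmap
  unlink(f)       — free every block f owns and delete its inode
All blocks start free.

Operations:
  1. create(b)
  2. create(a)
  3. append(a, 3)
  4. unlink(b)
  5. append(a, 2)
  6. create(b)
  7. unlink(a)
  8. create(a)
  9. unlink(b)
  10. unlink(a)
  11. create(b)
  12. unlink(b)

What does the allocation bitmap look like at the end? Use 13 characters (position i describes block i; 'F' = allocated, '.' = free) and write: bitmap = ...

  1. create(b)  ⇒  F............  {b→[0]}
  2. create(a)  ⇒  FF...........  {a→[1]; b→[0]}
  3. append(a, 3)  ⇒  FFFFF........  {a→[1, 2, 3, 4]; b→[0]}
  4. unlink(b)  ⇒  .FFFF........  {a→[1, 2, 3, 4]}
  5. append(a, 2)  ⇒  FFFFFF.......  {a→[1, 2, 3, 4, 0, 5]}
  6. create(b)  ⇒  FFFFFFF......  {a→[1, 2, 3, 4, 0, 5]; b→[6]}
  7. unlink(a)  ⇒  ......F......  {b→[6]}
  8. create(a)  ⇒  F.....F......  {a→[0]; b→[6]}
  9. unlink(b)  ⇒  F............  {a→[0]}
  10. unlink(a)  ⇒  .............  {}
  11. create(b)  ⇒  F............  {b→[0]}
  12. unlink(b)  ⇒  .............  {}

bitmap = .............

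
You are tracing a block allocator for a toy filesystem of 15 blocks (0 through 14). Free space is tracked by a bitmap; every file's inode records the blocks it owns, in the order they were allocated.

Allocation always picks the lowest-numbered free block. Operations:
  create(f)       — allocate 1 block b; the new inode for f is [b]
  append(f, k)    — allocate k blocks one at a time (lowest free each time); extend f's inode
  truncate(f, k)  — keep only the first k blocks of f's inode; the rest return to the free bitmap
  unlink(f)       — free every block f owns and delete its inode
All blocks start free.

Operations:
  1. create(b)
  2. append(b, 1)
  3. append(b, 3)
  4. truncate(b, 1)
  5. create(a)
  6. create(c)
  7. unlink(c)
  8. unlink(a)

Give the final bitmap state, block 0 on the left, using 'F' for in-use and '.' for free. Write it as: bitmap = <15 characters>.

create(b): bitmap=F.............. | b=[0]
append(b, 1): bitmap=FF............. | b=[0, 1]
append(b, 3): bitmap=FFFFF.......... | b=[0, 1, 2, 3, 4]
truncate(b, 1): bitmap=F.............. | b=[0]
create(a): bitmap=FF............. | a=[1] b=[0]
create(c): bitmap=FFF............ | a=[1] b=[0] c=[2]
unlink(c): bitmap=FF............. | a=[1] b=[0]
unlink(a): bitmap=F.............. | b=[0]

bitmap = F..............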